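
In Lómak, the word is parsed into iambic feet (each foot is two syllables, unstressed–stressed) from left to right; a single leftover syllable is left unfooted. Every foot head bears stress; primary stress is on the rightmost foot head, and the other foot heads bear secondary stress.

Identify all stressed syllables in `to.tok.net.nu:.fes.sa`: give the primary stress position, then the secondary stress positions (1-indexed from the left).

primary 6, secondary 2, 4

Parse left to right into iambic (σˈσ) feet: (to.ˈtok) (net.ˈnu:) (fes.ˈsa).
Foot heads (stressed positions): 2, 4, 6.
End Rule Rightmost: primary stress on the rightmost head = syllable 6.
Secondary stress on 2, 4: to.ˌtok.net.ˌnu:.fes.ˈsa.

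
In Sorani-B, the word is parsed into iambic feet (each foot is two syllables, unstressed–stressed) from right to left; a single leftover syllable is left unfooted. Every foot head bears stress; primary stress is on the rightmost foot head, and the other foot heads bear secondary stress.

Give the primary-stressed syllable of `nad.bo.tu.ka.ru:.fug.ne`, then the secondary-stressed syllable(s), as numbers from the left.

primary 7, secondary 3, 5

Parse right to left into iambic (σˈσ) feet: nad (bo.ˈtu) (ka.ˈru:) (fug.ˈne). Syllable 1 is left unfooted.
Foot heads (stressed positions): 3, 5, 7.
End Rule Rightmost: primary stress on the rightmost head = syllable 7.
Secondary stress on 3, 5: nad.bo.ˌtu.ka.ˌru:.fug.ˈne.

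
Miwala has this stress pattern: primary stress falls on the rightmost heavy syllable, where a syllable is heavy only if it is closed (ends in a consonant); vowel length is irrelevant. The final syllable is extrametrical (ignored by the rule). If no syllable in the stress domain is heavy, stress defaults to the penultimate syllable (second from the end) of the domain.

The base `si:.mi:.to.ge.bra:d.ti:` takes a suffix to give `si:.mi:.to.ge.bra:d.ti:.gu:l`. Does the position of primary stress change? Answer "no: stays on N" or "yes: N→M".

no: stays on 5

Base `si:.mi:.to.ge.bra:d.ti:` (6 syllables):
  The final syllable (6, ti:) is extrametrical; the stress domain is syllables 1–5.
  Weights: 1 si: L, 2 mi: L, 3 to L, 4 ge L, 5 bra:d H.
  Heavy syllables in the domain: 5. The rightmost is syllable 5 (bra:d).
  → primary stress on syllable 5.
Suffixed `si:.mi:.to.ge.bra:d.ti:.gu:l` (7 syllables):
  The final syllable (7, gu:l) is extrametrical; the stress domain is syllables 1–6.
  Weights: 1 si: L, 2 mi: L, 3 to L, 4 ge L, 5 bra:d H, 6 ti: L.
  Heavy syllables in the domain: 5. The rightmost is syllable 5 (bra:d).
  → primary stress on syllable 5.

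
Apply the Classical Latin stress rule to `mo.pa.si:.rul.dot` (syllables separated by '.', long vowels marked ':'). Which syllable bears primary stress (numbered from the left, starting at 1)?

Classical Latin: stress the penult if heavy (long vowel or closed), else the antepenult.
Weights: 3 si: H, 4 rul H, 5 dot H.
The penult (syllable 4, rul) is heavy, so it takes stress.
Stress on syllable 4: mo.pa.si:.ˈrul.dot.

4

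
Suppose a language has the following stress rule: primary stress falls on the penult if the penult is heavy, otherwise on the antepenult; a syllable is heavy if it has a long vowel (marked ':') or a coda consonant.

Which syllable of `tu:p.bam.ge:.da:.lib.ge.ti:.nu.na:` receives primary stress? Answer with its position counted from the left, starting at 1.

7

Weights: 7 ti: H, 8 nu L, 9 na: H.
The penult (syllable 8, nu) is light, so stress falls on the antepenult (syllable 7, ti:).
Primary stress: syllable 7 → tu:p.bam.ge:.da:.lib.ge.ˈti:.nu.na:.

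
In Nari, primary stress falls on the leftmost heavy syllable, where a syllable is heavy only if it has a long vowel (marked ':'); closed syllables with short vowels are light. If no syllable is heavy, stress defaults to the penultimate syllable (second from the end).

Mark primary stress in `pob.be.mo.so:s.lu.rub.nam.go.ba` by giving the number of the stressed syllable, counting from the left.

Weights: 1 pob L, 2 be L, 3 mo L, 4 so:s H, 5 lu L, 6 rub L, 7 nam L, 8 go L, 9 ba L.
Heavy syllables in the domain: 4. The leftmost is syllable 4 (so:s).
Primary stress: syllable 4 → pob.be.mo.ˈso:s.lu.rub.nam.go.ba.

4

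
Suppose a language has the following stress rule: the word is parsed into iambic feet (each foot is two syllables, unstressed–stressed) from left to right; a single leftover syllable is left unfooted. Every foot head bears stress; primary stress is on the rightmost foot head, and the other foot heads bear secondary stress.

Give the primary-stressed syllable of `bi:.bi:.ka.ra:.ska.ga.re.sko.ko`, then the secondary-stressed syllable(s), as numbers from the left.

Parse left to right into iambic (σˈσ) feet: (bi:.ˈbi:) (ka.ˈra:) (ska.ˈga) (re.ˈsko) ko. Syllable 9 is left unfooted.
Foot heads (stressed positions): 2, 4, 6, 8.
End Rule Rightmost: primary stress on the rightmost head = syllable 8.
Secondary stress on 2, 4, 6: bi:.ˌbi:.ka.ˌra:.ska.ˌga.re.ˈsko.ko.

primary 8, secondary 2, 4, 6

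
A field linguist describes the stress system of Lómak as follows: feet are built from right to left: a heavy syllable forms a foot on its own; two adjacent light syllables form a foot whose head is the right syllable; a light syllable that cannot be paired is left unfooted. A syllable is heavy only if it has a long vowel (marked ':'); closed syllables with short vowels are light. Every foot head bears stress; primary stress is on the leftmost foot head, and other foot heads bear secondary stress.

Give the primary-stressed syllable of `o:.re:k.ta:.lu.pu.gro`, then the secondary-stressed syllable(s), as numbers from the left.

primary 1, secondary 2, 3, 6

Weights: 1 o: H, 2 re:k H, 3 ta: H, 4 lu L, 5 pu L, 6 gro L.
Parse right to left (heavy = foot alone; LL = one foot; stranded L unfooted): (ˈo:) (ˈre:k) (ˈta:) lu (pu.ˈgro).
Foot heads: 1, 2, 3, 6.
Primary stress on the leftmost head = syllable 1.
Secondary stress on 2, 3, 6: ˈo:.ˌre:k.ˌta:.lu.pu.ˌgro.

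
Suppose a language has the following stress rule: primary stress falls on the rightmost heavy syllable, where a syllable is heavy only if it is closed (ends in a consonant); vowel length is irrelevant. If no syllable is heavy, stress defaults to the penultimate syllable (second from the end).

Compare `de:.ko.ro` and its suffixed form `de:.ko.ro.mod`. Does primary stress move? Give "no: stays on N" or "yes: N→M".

Base `de:.ko.ro` (3 syllables):
  Weights: 1 de: L, 2 ko L, 3 ro L.
  No heavy syllable in the domain; default to the penultimate syllable (second from the end) = syllable 2.
  → primary stress on syllable 2.
Suffixed `de:.ko.ro.mod` (4 syllables):
  Weights: 1 de: L, 2 ko L, 3 ro L, 4 mod H.
  Heavy syllables in the domain: 4. The rightmost is syllable 4 (mod).
  → primary stress on syllable 4.

yes: 2→4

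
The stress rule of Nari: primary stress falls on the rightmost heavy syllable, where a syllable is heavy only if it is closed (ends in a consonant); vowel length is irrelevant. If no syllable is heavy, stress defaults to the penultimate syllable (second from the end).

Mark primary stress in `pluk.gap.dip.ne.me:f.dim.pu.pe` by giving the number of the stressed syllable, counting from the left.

6

Weights: 1 pluk H, 2 gap H, 3 dip H, 4 ne L, 5 me:f H, 6 dim H, 7 pu L, 8 pe L.
Heavy syllables in the domain: 1, 2, 3, 5, 6. The rightmost is syllable 6 (dim).
Primary stress: syllable 6 → pluk.gap.dip.ne.me:f.ˈdim.pu.pe.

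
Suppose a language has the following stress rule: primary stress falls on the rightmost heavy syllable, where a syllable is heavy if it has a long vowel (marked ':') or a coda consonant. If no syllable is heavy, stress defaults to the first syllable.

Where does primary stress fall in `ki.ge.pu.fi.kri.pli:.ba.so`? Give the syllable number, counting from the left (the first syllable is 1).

6

Weights: 1 ki L, 2 ge L, 3 pu L, 4 fi L, 5 kri L, 6 pli: H, 7 ba L, 8 so L.
Heavy syllables in the domain: 6. The rightmost is syllable 6 (pli:).
Primary stress: syllable 6 → ki.ge.pu.fi.kri.ˈpli:.ba.so.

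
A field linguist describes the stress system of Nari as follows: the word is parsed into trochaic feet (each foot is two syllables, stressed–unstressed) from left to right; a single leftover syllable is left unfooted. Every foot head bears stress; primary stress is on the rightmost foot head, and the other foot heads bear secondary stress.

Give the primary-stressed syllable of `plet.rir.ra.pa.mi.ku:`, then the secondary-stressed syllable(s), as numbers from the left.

primary 5, secondary 1, 3

Parse left to right into trochaic (ˈσσ) feet: (ˈplet.rir) (ˈra.pa) (ˈmi.ku:).
Foot heads (stressed positions): 1, 3, 5.
End Rule Rightmost: primary stress on the rightmost head = syllable 5.
Secondary stress on 1, 3: ˌplet.rir.ˌra.pa.ˈmi.ku:.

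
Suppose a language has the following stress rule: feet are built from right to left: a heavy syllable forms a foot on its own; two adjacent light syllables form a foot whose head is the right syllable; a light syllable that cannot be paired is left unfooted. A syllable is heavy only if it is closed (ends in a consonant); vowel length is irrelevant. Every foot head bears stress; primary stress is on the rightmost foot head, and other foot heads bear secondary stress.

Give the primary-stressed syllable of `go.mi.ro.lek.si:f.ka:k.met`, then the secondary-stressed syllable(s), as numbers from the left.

Weights: 1 go L, 2 mi L, 3 ro L, 4 lek H, 5 si:f H, 6 ka:k H, 7 met H.
Parse right to left (heavy = foot alone; LL = one foot; stranded L unfooted): go (mi.ˈro) (ˈlek) (ˈsi:f) (ˈka:k) (ˈmet).
Foot heads: 3, 4, 5, 6, 7.
Primary stress on the rightmost head = syllable 7.
Secondary stress on 3, 4, 5, 6: go.mi.ˌro.ˌlek.ˌsi:f.ˌka:k.ˈmet.

primary 7, secondary 3, 4, 5, 6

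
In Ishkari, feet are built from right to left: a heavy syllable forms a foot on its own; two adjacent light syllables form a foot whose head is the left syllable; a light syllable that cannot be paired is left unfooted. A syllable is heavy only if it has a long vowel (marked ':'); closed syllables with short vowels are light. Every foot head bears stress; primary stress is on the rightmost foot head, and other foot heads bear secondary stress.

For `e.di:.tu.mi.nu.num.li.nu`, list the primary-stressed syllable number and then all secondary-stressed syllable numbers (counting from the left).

Weights: 1 e L, 2 di: H, 3 tu L, 4 mi L, 5 nu L, 6 num L, 7 li L, 8 nu L.
Parse right to left (heavy = foot alone; LL = one foot; stranded L unfooted): e (ˈdi:) (ˈtu.mi) (ˈnu.num) (ˈli.nu).
Foot heads: 2, 3, 5, 7.
Primary stress on the rightmost head = syllable 7.
Secondary stress on 2, 3, 5: e.ˌdi:.ˌtu.mi.ˌnu.num.ˈli.nu.

primary 7, secondary 2, 3, 5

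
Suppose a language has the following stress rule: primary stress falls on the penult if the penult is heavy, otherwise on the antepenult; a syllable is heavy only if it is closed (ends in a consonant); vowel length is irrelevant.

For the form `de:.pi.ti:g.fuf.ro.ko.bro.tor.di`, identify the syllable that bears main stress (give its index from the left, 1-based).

8

Weights: 7 bro L, 8 tor H, 9 di L.
The penult (syllable 8, tor) is heavy, so it takes stress.
Primary stress: syllable 8 → de:.pi.ti:g.fuf.ro.ko.bro.ˈtor.di.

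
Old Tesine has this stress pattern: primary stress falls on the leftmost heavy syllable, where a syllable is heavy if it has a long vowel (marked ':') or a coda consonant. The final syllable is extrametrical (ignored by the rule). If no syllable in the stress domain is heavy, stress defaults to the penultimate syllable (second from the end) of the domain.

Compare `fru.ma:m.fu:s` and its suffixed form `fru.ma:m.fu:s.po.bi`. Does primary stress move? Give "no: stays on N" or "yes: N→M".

no: stays on 2

Base `fru.ma:m.fu:s` (3 syllables):
  The final syllable (3, fu:s) is extrametrical; the stress domain is syllables 1–2.
  Weights: 1 fru L, 2 ma:m H.
  Heavy syllables in the domain: 2. The leftmost is syllable 2 (ma:m).
  → primary stress on syllable 2.
Suffixed `fru.ma:m.fu:s.po.bi` (5 syllables):
  The final syllable (5, bi) is extrametrical; the stress domain is syllables 1–4.
  Weights: 1 fru L, 2 ma:m H, 3 fu:s H, 4 po L.
  Heavy syllables in the domain: 2, 3. The leftmost is syllable 2 (ma:m).
  → primary stress on syllable 2.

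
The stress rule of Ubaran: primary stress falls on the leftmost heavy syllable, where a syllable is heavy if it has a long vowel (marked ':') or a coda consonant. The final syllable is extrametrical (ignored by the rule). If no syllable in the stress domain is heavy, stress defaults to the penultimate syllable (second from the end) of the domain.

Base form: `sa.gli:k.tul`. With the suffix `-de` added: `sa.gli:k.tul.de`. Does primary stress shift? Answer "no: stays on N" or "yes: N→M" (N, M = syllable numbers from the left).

Base `sa.gli:k.tul` (3 syllables):
  The final syllable (3, tul) is extrametrical; the stress domain is syllables 1–2.
  Weights: 1 sa L, 2 gli:k H.
  Heavy syllables in the domain: 2. The leftmost is syllable 2 (gli:k).
  → primary stress on syllable 2.
Suffixed `sa.gli:k.tul.de` (4 syllables):
  The final syllable (4, de) is extrametrical; the stress domain is syllables 1–3.
  Weights: 1 sa L, 2 gli:k H, 3 tul H.
  Heavy syllables in the domain: 2, 3. The leftmost is syllable 2 (gli:k).
  → primary stress on syllable 2.

no: stays on 2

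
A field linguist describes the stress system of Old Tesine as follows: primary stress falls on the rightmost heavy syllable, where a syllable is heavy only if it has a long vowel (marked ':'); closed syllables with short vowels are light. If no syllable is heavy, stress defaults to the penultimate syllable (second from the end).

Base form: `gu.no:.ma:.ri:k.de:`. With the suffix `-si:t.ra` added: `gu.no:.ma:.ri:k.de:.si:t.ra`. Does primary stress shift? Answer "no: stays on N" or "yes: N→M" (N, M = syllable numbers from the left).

yes: 5→6

Base `gu.no:.ma:.ri:k.de:` (5 syllables):
  Weights: 1 gu L, 2 no: H, 3 ma: H, 4 ri:k H, 5 de: H.
  Heavy syllables in the domain: 2, 3, 4, 5. The rightmost is syllable 5 (de:).
  → primary stress on syllable 5.
Suffixed `gu.no:.ma:.ri:k.de:.si:t.ra` (7 syllables):
  Weights: 1 gu L, 2 no: H, 3 ma: H, 4 ri:k H, 5 de: H, 6 si:t H, 7 ra L.
  Heavy syllables in the domain: 2, 3, 4, 5, 6. The rightmost is syllable 6 (si:t).
  → primary stress on syllable 6.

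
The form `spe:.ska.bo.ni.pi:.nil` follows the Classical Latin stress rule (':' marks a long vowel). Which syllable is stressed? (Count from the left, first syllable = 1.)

Classical Latin: stress the penult if heavy (long vowel or closed), else the antepenult.
Weights: 4 ni L, 5 pi: H, 6 nil H.
The penult (syllable 5, pi:) is heavy, so it takes stress.
Stress on syllable 5: spe:.ska.bo.ni.ˈpi:.nil.

5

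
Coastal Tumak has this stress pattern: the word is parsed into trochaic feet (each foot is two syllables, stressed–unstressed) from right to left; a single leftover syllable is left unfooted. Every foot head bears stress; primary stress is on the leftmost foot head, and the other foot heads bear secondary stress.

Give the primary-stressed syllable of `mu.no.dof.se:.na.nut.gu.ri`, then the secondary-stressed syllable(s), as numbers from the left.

primary 1, secondary 3, 5, 7

Parse right to left into trochaic (ˈσσ) feet: (ˈmu.no) (ˈdof.se:) (ˈna.nut) (ˈgu.ri).
Foot heads (stressed positions): 1, 3, 5, 7.
End Rule Leftmost: primary stress on the leftmost head = syllable 1.
Secondary stress on 3, 5, 7: ˈmu.no.ˌdof.se:.ˌna.nut.ˌgu.ri.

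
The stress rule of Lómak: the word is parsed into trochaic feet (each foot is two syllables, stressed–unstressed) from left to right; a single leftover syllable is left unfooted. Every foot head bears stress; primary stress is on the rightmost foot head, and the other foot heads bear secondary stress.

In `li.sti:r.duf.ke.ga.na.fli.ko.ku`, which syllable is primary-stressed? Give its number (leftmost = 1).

7

Parse left to right into trochaic (ˈσσ) feet: (ˈli.sti:r) (ˈduf.ke) (ˈga.na) (ˈfli.ko) ku. Syllable 9 is left unfooted.
Foot heads (stressed positions): 1, 3, 5, 7.
End Rule Rightmost: primary stress on the rightmost head = syllable 7.
Primary stress: syllable 7 → li.sti:r.duf.ke.ga.na.ˈfli.ko.ku.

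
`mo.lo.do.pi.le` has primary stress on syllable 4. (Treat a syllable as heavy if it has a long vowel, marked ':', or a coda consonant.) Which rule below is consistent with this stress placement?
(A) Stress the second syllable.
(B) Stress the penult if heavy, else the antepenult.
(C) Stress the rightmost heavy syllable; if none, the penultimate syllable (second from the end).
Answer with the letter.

Rule A → syllable 2 (observed: 4).
Rule B → syllable 3 (observed: 4).
Rule C → syllable 4 ✓.

C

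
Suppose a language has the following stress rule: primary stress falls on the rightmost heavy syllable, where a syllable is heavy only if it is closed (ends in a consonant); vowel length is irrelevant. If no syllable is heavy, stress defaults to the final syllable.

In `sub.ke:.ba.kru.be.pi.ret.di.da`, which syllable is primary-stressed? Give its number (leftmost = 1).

Weights: 1 sub H, 2 ke: L, 3 ba L, 4 kru L, 5 be L, 6 pi L, 7 ret H, 8 di L, 9 da L.
Heavy syllables in the domain: 1, 7. The rightmost is syllable 7 (ret).
Primary stress: syllable 7 → sub.ke:.ba.kru.be.pi.ˈret.di.da.

7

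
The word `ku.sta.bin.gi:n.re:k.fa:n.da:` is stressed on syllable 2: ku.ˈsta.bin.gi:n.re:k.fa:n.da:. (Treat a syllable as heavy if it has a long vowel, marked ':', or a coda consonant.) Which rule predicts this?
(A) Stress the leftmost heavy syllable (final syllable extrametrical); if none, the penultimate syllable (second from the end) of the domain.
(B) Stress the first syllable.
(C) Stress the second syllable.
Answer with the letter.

C

Rule A → syllable 3 (observed: 2).
Rule B → syllable 1 (observed: 2).
Rule C → syllable 2 ✓.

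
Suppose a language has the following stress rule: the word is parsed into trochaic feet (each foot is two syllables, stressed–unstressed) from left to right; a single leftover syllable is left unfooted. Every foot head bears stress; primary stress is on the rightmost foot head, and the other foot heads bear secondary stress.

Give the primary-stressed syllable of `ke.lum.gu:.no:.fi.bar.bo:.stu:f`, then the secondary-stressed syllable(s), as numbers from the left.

primary 7, secondary 1, 3, 5

Parse left to right into trochaic (ˈσσ) feet: (ˈke.lum) (ˈgu:.no:) (ˈfi.bar) (ˈbo:.stu:f).
Foot heads (stressed positions): 1, 3, 5, 7.
End Rule Rightmost: primary stress on the rightmost head = syllable 7.
Secondary stress on 1, 3, 5: ˌke.lum.ˌgu:.no:.ˌfi.bar.ˈbo:.stu:f.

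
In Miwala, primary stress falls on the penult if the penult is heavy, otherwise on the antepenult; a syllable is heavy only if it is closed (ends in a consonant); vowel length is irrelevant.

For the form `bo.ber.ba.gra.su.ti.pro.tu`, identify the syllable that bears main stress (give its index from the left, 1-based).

6

Weights: 6 ti L, 7 pro L, 8 tu L.
The penult (syllable 7, pro) is light, so stress falls on the antepenult (syllable 6, ti).
Primary stress: syllable 6 → bo.ber.ba.gra.su.ˈti.pro.tu.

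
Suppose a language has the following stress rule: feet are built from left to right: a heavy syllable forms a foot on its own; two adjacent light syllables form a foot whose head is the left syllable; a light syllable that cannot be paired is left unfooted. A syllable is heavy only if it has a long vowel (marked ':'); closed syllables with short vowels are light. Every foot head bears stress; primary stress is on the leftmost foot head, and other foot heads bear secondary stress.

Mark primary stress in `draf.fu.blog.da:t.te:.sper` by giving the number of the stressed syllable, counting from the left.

Weights: 1 draf L, 2 fu L, 3 blog L, 4 da:t H, 5 te: H, 6 sper L.
Parse left to right (heavy = foot alone; LL = one foot; stranded L unfooted): (ˈdraf.fu) blog (ˈda:t) (ˈte:) sper.
Foot heads: 1, 4, 5.
Primary stress on the leftmost head = syllable 1.
Primary stress: syllable 1 → ˈdraf.fu.blog.da:t.te:.sper.

1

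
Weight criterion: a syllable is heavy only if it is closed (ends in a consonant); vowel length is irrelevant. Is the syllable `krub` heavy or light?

heavy

`krub`: short vowel, closed (coda /b/). Closed (coda /b/) → heavy.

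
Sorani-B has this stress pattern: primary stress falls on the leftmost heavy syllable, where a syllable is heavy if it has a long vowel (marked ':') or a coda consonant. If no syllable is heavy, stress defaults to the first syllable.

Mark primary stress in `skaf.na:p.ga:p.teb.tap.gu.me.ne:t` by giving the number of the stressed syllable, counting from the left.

1

Weights: 1 skaf H, 2 na:p H, 3 ga:p H, 4 teb H, 5 tap H, 6 gu L, 7 me L, 8 ne:t H.
Heavy syllables in the domain: 1, 2, 3, 4, 5, 8. The leftmost is syllable 1 (skaf).
Primary stress: syllable 1 → ˈskaf.na:p.ga:p.teb.tap.gu.me.ne:t.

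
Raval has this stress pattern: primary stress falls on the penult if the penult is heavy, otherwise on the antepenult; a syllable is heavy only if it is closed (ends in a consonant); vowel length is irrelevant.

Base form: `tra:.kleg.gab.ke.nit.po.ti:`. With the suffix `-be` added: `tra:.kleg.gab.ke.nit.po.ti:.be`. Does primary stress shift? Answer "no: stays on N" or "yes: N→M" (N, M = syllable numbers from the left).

yes: 5→6

Base `tra:.kleg.gab.ke.nit.po.ti:` (7 syllables):
  Weights: 5 nit H, 6 po L, 7 ti: L.
  The penult (syllable 6, po) is light, so stress falls on the antepenult (syllable 5, nit).
  → primary stress on syllable 5.
Suffixed `tra:.kleg.gab.ke.nit.po.ti:.be` (8 syllables):
  Weights: 6 po L, 7 ti: L, 8 be L.
  The penult (syllable 7, ti:) is light, so stress falls on the antepenult (syllable 6, po).
  → primary stress on syllable 6.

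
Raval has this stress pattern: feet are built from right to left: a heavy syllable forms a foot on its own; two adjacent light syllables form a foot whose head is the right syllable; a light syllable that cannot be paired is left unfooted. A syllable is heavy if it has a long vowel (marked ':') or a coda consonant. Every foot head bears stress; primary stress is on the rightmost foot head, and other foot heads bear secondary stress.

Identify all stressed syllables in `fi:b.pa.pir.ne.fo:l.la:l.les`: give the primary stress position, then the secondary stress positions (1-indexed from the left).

primary 7, secondary 1, 3, 5, 6

Weights: 1 fi:b H, 2 pa L, 3 pir H, 4 ne L, 5 fo:l H, 6 la:l H, 7 les H.
Parse right to left (heavy = foot alone; LL = one foot; stranded L unfooted): (ˈfi:b) pa (ˈpir) ne (ˈfo:l) (ˈla:l) (ˈles).
Foot heads: 1, 3, 5, 6, 7.
Primary stress on the rightmost head = syllable 7.
Secondary stress on 1, 3, 5, 6: ˌfi:b.pa.ˌpir.ne.ˌfo:l.ˌla:l.ˈles.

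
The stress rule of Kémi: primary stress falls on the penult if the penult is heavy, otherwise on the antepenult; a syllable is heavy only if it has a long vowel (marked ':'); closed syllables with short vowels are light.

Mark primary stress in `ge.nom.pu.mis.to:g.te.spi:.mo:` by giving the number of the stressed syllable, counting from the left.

7

Weights: 6 te L, 7 spi: H, 8 mo: H.
The penult (syllable 7, spi:) is heavy, so it takes stress.
Primary stress: syllable 7 → ge.nom.pu.mis.to:g.te.ˈspi:.mo:.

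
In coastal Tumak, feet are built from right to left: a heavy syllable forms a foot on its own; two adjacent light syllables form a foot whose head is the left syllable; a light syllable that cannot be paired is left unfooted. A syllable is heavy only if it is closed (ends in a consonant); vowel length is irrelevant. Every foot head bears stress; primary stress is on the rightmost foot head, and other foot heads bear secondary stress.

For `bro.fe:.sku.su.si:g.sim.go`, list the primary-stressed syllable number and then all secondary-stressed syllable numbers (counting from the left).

Weights: 1 bro L, 2 fe: L, 3 sku L, 4 su L, 5 si:g H, 6 sim H, 7 go L.
Parse right to left (heavy = foot alone; LL = one foot; stranded L unfooted): (ˈbro.fe:) (ˈsku.su) (ˈsi:g) (ˈsim) go.
Foot heads: 1, 3, 5, 6.
Primary stress on the rightmost head = syllable 6.
Secondary stress on 1, 3, 5: ˌbro.fe:.ˌsku.su.ˌsi:g.ˈsim.go.

primary 6, secondary 1, 3, 5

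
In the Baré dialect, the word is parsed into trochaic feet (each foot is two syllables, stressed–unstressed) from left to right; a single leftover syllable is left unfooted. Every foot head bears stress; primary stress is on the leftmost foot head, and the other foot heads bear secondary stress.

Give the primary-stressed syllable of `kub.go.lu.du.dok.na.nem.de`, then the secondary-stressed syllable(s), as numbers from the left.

primary 1, secondary 3, 5, 7

Parse left to right into trochaic (ˈσσ) feet: (ˈkub.go) (ˈlu.du) (ˈdok.na) (ˈnem.de).
Foot heads (stressed positions): 1, 3, 5, 7.
End Rule Leftmost: primary stress on the leftmost head = syllable 1.
Secondary stress on 3, 5, 7: ˈkub.go.ˌlu.du.ˌdok.na.ˌnem.de.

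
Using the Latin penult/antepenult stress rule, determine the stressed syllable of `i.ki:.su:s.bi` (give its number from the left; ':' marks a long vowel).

3

Classical Latin: stress the penult if heavy (long vowel or closed), else the antepenult.
Weights: 2 ki: H, 3 su:s H, 4 bi L.
The penult (syllable 3, su:s) is heavy, so it takes stress.
Stress on syllable 3: i.ki:.ˈsu:s.bi.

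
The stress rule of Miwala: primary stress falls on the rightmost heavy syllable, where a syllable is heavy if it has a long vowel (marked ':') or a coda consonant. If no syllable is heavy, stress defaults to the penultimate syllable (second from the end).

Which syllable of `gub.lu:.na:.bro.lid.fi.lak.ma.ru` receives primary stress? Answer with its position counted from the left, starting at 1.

Weights: 1 gub H, 2 lu: H, 3 na: H, 4 bro L, 5 lid H, 6 fi L, 7 lak H, 8 ma L, 9 ru L.
Heavy syllables in the domain: 1, 2, 3, 5, 7. The rightmost is syllable 7 (lak).
Primary stress: syllable 7 → gub.lu:.na:.bro.lid.fi.ˈlak.ma.ru.

7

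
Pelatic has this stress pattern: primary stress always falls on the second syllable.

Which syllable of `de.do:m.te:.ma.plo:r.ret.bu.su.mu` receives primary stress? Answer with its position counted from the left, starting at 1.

The word has 9 syllables; the second syllable is syllable 2 (do:m).
Primary stress: syllable 2 → de.ˈdo:m.te:.ma.plo:r.ret.bu.su.mu.

2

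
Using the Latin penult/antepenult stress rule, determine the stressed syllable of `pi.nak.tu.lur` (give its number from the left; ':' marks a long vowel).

2

Classical Latin: stress the penult if heavy (long vowel or closed), else the antepenult.
Weights: 2 nak H, 3 tu L, 4 lur H.
The penult (syllable 3, tu) is light, so stress falls on the antepenult (syllable 2, nak).
Stress on syllable 2: pi.ˈnak.tu.lur.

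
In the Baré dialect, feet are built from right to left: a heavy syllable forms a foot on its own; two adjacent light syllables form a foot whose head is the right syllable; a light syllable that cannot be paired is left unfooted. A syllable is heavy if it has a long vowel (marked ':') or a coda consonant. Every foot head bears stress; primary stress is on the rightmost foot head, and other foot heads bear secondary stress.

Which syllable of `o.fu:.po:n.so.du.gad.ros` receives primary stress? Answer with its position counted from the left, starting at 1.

Weights: 1 o L, 2 fu: H, 3 po:n H, 4 so L, 5 du L, 6 gad H, 7 ros H.
Parse right to left (heavy = foot alone; LL = one foot; stranded L unfooted): o (ˈfu:) (ˈpo:n) (so.ˈdu) (ˈgad) (ˈros).
Foot heads: 2, 3, 5, 6, 7.
Primary stress on the rightmost head = syllable 7.
Primary stress: syllable 7 → o.fu:.po:n.so.du.gad.ˈros.

7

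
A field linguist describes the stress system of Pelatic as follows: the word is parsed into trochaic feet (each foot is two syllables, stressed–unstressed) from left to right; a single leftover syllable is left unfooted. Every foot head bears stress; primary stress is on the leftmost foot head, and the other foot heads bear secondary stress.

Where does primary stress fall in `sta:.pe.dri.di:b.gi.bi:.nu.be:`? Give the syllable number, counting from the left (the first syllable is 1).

Parse left to right into trochaic (ˈσσ) feet: (ˈsta:.pe) (ˈdri.di:b) (ˈgi.bi:) (ˈnu.be:).
Foot heads (stressed positions): 1, 3, 5, 7.
End Rule Leftmost: primary stress on the leftmost head = syllable 1.
Primary stress: syllable 1 → ˈsta:.pe.dri.di:b.gi.bi:.nu.be:.

1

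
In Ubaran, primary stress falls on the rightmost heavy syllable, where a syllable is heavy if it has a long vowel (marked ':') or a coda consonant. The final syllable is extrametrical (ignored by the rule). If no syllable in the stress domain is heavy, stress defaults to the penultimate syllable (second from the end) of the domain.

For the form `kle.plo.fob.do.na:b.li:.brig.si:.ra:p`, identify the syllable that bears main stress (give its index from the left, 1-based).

8

The final syllable (9, ra:p) is extrametrical; the stress domain is syllables 1–8.
Weights: 1 kle L, 2 plo L, 3 fob H, 4 do L, 5 na:b H, 6 li: H, 7 brig H, 8 si: H.
Heavy syllables in the domain: 3, 5, 6, 7, 8. The rightmost is syllable 8 (si:).
Primary stress: syllable 8 → kle.plo.fob.do.na:b.li:.brig.ˈsi:.ra:p.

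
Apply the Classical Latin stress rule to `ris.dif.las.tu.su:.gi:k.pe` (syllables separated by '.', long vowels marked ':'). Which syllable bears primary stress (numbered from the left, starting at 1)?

6

Classical Latin: stress the penult if heavy (long vowel or closed), else the antepenult.
Weights: 5 su: H, 6 gi:k H, 7 pe L.
The penult (syllable 6, gi:k) is heavy, so it takes stress.
Stress on syllable 6: ris.dif.las.tu.su:.ˈgi:k.pe.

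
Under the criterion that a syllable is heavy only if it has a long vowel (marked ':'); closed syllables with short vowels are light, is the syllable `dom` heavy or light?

`dom`: short vowel, closed (coda /m/). Short vowel → light.

light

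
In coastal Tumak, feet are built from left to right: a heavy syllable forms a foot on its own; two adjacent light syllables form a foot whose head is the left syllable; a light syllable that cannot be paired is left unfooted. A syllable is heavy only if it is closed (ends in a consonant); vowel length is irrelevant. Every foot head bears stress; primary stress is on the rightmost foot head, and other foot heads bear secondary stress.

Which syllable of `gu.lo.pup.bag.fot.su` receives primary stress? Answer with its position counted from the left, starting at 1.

5

Weights: 1 gu L, 2 lo L, 3 pup H, 4 bag H, 5 fot H, 6 su L.
Parse left to right (heavy = foot alone; LL = one foot; stranded L unfooted): (ˈgu.lo) (ˈpup) (ˈbag) (ˈfot) su.
Foot heads: 1, 3, 4, 5.
Primary stress on the rightmost head = syllable 5.
Primary stress: syllable 5 → gu.lo.pup.bag.ˈfot.su.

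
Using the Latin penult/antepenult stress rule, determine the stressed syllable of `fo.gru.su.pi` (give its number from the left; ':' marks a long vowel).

Classical Latin: stress the penult if heavy (long vowel or closed), else the antepenult.
Weights: 2 gru L, 3 su L, 4 pi L.
The penult (syllable 3, su) is light, so stress falls on the antepenult (syllable 2, gru).
Stress on syllable 2: fo.ˈgru.su.pi.

2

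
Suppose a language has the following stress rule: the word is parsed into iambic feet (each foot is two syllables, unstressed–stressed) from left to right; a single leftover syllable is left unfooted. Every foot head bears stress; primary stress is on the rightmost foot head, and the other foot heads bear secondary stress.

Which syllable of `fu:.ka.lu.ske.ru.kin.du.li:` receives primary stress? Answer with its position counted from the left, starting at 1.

Parse left to right into iambic (σˈσ) feet: (fu:.ˈka) (lu.ˈske) (ru.ˈkin) (du.ˈli:).
Foot heads (stressed positions): 2, 4, 6, 8.
End Rule Rightmost: primary stress on the rightmost head = syllable 8.
Primary stress: syllable 8 → fu:.ka.lu.ske.ru.kin.du.ˈli:.

8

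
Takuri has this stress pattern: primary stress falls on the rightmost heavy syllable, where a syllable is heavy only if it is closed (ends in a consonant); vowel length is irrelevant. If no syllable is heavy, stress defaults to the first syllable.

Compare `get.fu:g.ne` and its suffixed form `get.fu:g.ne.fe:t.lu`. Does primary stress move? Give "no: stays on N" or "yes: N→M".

yes: 2→4

Base `get.fu:g.ne` (3 syllables):
  Weights: 1 get H, 2 fu:g H, 3 ne L.
  Heavy syllables in the domain: 1, 2. The rightmost is syllable 2 (fu:g).
  → primary stress on syllable 2.
Suffixed `get.fu:g.ne.fe:t.lu` (5 syllables):
  Weights: 1 get H, 2 fu:g H, 3 ne L, 4 fe:t H, 5 lu L.
  Heavy syllables in the domain: 1, 2, 4. The rightmost is syllable 4 (fe:t).
  → primary stress on syllable 4.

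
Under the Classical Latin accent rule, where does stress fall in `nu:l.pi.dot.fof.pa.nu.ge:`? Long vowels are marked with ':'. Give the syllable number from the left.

Classical Latin: stress the penult if heavy (long vowel or closed), else the antepenult.
Weights: 5 pa L, 6 nu L, 7 ge: H.
The penult (syllable 6, nu) is light, so stress falls on the antepenult (syllable 5, pa).
Stress on syllable 5: nu:l.pi.dot.fof.ˈpa.nu.ge:.

5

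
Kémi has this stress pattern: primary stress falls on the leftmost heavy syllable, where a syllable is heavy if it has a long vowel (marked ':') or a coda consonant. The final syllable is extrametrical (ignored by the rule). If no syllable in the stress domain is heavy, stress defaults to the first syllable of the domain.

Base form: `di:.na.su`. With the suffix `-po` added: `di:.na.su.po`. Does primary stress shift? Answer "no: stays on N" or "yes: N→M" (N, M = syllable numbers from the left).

no: stays on 1

Base `di:.na.su` (3 syllables):
  The final syllable (3, su) is extrametrical; the stress domain is syllables 1–2.
  Weights: 1 di: H, 2 na L.
  Heavy syllables in the domain: 1. The leftmost is syllable 1 (di:).
  → primary stress on syllable 1.
Suffixed `di:.na.su.po` (4 syllables):
  The final syllable (4, po) is extrametrical; the stress domain is syllables 1–3.
  Weights: 1 di: H, 2 na L, 3 su L.
  Heavy syllables in the domain: 1. The leftmost is syllable 1 (di:).
  → primary stress on syllable 1.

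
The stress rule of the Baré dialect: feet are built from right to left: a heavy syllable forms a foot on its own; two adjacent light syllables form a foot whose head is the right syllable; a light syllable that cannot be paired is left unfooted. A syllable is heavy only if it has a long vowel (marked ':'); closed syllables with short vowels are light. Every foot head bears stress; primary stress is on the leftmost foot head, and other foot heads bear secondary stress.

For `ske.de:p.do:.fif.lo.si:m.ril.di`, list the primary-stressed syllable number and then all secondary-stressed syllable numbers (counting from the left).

primary 2, secondary 3, 5, 6, 8

Weights: 1 ske L, 2 de:p H, 3 do: H, 4 fif L, 5 lo L, 6 si:m H, 7 ril L, 8 di L.
Parse right to left (heavy = foot alone; LL = one foot; stranded L unfooted): ske (ˈde:p) (ˈdo:) (fif.ˈlo) (ˈsi:m) (ril.ˈdi).
Foot heads: 2, 3, 5, 6, 8.
Primary stress on the leftmost head = syllable 2.
Secondary stress on 3, 5, 6, 8: ske.ˈde:p.ˌdo:.fif.ˌlo.ˌsi:m.ril.ˌdi.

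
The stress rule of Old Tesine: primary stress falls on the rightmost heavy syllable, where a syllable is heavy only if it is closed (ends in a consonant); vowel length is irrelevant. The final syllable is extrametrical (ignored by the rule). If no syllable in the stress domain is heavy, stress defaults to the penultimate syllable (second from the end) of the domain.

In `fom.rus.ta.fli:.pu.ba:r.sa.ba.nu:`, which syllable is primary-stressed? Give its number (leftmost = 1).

The final syllable (9, nu:) is extrametrical; the stress domain is syllables 1–8.
Weights: 1 fom H, 2 rus H, 3 ta L, 4 fli: L, 5 pu L, 6 ba:r H, 7 sa L, 8 ba L.
Heavy syllables in the domain: 1, 2, 6. The rightmost is syllable 6 (ba:r).
Primary stress: syllable 6 → fom.rus.ta.fli:.pu.ˈba:r.sa.ba.nu:.

6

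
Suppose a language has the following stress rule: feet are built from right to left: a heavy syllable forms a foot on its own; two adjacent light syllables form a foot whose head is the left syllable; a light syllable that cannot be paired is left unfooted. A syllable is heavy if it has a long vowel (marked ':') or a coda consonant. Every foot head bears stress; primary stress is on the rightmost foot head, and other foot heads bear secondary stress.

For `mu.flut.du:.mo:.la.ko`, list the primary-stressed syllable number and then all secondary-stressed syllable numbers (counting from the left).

Weights: 1 mu L, 2 flut H, 3 du: H, 4 mo: H, 5 la L, 6 ko L.
Parse right to left (heavy = foot alone; LL = one foot; stranded L unfooted): mu (ˈflut) (ˈdu:) (ˈmo:) (ˈla.ko).
Foot heads: 2, 3, 4, 5.
Primary stress on the rightmost head = syllable 5.
Secondary stress on 2, 3, 4: mu.ˌflut.ˌdu:.ˌmo:.ˈla.ko.

primary 5, secondary 2, 3, 4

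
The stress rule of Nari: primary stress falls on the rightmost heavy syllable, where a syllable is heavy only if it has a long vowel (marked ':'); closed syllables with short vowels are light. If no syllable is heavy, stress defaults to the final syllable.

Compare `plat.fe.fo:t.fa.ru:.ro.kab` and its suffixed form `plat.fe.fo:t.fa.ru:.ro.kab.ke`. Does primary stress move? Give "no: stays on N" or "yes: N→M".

Base `plat.fe.fo:t.fa.ru:.ro.kab` (7 syllables):
  Weights: 1 plat L, 2 fe L, 3 fo:t H, 4 fa L, 5 ru: H, 6 ro L, 7 kab L.
  Heavy syllables in the domain: 3, 5. The rightmost is syllable 5 (ru:).
  → primary stress on syllable 5.
Suffixed `plat.fe.fo:t.fa.ru:.ro.kab.ke` (8 syllables):
  Weights: 1 plat L, 2 fe L, 3 fo:t H, 4 fa L, 5 ru: H, 6 ro L, 7 kab L, 8 ke L.
  Heavy syllables in the domain: 3, 5. The rightmost is syllable 5 (ru:).
  → primary stress on syllable 5.

no: stays on 5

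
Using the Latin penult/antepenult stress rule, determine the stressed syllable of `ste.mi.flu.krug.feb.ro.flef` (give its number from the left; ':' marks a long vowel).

5

Classical Latin: stress the penult if heavy (long vowel or closed), else the antepenult.
Weights: 5 feb H, 6 ro L, 7 flef H.
The penult (syllable 6, ro) is light, so stress falls on the antepenult (syllable 5, feb).
Stress on syllable 5: ste.mi.flu.krug.ˈfeb.ro.flef.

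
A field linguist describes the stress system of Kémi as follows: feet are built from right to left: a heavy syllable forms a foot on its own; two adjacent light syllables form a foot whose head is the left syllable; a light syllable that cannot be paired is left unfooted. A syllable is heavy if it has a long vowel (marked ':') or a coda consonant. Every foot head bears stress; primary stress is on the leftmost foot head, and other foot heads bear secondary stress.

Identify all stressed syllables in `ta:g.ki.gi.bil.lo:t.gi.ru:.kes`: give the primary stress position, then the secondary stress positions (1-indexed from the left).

Weights: 1 ta:g H, 2 ki L, 3 gi L, 4 bil H, 5 lo:t H, 6 gi L, 7 ru: H, 8 kes H.
Parse right to left (heavy = foot alone; LL = one foot; stranded L unfooted): (ˈta:g) (ˈki.gi) (ˈbil) (ˈlo:t) gi (ˈru:) (ˈkes).
Foot heads: 1, 2, 4, 5, 7, 8.
Primary stress on the leftmost head = syllable 1.
Secondary stress on 2, 4, 5, 7, 8: ˈta:g.ˌki.gi.ˌbil.ˌlo:t.gi.ˌru:.ˌkes.

primary 1, secondary 2, 4, 5, 7, 8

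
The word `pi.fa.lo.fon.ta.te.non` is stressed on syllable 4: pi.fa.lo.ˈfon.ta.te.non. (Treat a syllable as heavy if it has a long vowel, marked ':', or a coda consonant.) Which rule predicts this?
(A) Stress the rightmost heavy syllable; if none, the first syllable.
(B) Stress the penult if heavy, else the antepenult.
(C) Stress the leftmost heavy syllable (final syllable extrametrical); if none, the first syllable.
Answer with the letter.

C

Rule A → syllable 7 (observed: 4).
Rule B → syllable 5 (observed: 4).
Rule C → syllable 4 ✓.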